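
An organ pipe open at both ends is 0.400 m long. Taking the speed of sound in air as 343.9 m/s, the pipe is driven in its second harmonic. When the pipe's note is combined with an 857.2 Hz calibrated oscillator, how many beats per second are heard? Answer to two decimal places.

2.55 Hz

Open pipe: f_n = n·v/(2L) = 2·343.9/(2·0.400) = 859.7500 Hz.
f_beat = |859.7500 − 857.2| = 2.55 Hz.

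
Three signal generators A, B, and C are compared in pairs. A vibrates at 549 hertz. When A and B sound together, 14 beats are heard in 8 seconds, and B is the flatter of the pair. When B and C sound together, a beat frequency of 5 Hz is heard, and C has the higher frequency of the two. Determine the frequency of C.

552.25 Hz

A–B: Beat frequency = 14/8 = 1.75 Hz.
B is below A, so f_B = 549 − 1.75 = 547.25 Hz.
C is above B, so f_C = 547.25 + 5 = 552.25 Hz.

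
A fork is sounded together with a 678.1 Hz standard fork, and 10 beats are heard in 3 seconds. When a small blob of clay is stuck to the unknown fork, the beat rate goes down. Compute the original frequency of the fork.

681.4333 Hz

Beat frequency = 10/3 = 3.3333 Hz.
|f − 678.1| = 3.3333, so the fork was at either 674.7667 Hz or 681.4333 Hz.
Adding mass to a fork lowers its frequency; the adjustment lowers the fork's frequency.
The beat rate fell, so the adjustment moved the fork toward 678.1 Hz — it must have started above the reference.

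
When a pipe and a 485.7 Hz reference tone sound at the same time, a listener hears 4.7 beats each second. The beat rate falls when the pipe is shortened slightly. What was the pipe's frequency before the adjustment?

|f − 485.7| = 4.7, so the pipe was at either 481 Hz or 490.4 Hz.
A shorter pipe has a higher fundamental; the adjustment raises the pipe's frequency.
The beat rate fell, so the adjustment moved the pipe toward 485.7 Hz — it must have started below the reference.

481 Hz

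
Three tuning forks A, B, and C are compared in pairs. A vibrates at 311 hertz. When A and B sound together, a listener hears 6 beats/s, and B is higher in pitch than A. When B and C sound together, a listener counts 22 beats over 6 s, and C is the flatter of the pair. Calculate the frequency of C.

313.3333 Hz

B is above A, so f_B = 311 + 6 = 317 Hz.
B–C: Beat frequency = 22/6 = 3.6667 Hz.
C is below B, so f_C = 317 − 3.6667 = 313.3333 Hz.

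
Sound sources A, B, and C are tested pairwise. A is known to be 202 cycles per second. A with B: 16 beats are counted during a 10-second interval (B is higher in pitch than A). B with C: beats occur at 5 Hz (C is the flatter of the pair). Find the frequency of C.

A–B: Beat frequency = 16/10 = 1.6 Hz.
B is above A, so f_B = 202 + 1.6 = 203.6 Hz.
C is below B, so f_C = 203.6 − 5 = 198.6 Hz.

198.6 Hz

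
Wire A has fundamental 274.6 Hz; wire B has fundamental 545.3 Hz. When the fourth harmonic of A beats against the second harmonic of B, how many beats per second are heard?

7.8 Hz

Fourth harmonic of the first: 4·274.6 = 1098.4 Hz.
Second harmonic of the second: 2·545.3 = 1090.6 Hz.
f_beat = |1098.4 − 1090.6| = 7.8 Hz.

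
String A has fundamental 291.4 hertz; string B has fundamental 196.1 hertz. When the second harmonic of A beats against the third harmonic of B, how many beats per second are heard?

5.5 Hz

Second harmonic of the first: 2·291.4 = 582.8 Hz.
Third harmonic of the second: 3·196.1 = 588.3 Hz.
f_beat = |582.8 − 588.3| = 5.5 Hz.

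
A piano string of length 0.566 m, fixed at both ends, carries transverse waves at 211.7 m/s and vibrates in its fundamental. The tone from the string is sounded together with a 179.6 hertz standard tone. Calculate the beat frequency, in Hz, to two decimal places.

For a string fixed at both ends, f_n = n·v/(2L) = 1·211.7/(2·0.566) = 187.0141 Hz.
f_beat = |187.0141 − 179.6| = 7.41 Hz.

7.41 Hz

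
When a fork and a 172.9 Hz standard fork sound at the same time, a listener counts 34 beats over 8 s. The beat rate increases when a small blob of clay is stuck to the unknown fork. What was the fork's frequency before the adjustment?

168.65 Hz

Beat frequency = 34/8 = 4.25 Hz.
|f − 172.9| = 4.25, so the fork was at either 168.65 Hz or 177.15 Hz.
Adding mass to a fork lowers its frequency; the adjustment lowers the fork's frequency.
The beat rate rose, so the adjustment moved the fork further from 172.9 Hz — it was already below the reference.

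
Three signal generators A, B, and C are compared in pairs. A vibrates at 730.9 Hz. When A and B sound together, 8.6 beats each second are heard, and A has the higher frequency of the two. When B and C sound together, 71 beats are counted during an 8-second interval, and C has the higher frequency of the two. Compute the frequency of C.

B is below A, so f_B = 730.9 − 8.6 = 722.3 Hz.
B–C: Beat frequency = 71/8 = 8.875 Hz.
C is above B, so f_C = 722.3 + 8.875 = 731.175 Hz.

731.175 Hz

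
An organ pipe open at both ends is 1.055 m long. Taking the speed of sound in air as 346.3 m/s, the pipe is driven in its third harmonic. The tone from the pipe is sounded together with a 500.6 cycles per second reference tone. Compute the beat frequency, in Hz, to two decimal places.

Open pipe: f_n = n·v/(2L) = 3·346.3/(2·1.055) = 492.3697 Hz.
f_beat = |492.3697 − 500.6| = 8.23 Hz.

8.23 Hz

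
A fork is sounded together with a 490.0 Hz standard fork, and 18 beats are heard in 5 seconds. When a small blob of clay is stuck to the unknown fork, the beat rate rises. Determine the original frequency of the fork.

Beat frequency = 18/5 = 3.6 Hz.
|f − 490.0| = 3.6, so the fork was at either 486.4 Hz or 493.6 Hz.
Adding mass to a fork lowers its frequency; the adjustment lowers the fork's frequency.
The beat rate rose, so the adjustment moved the fork further from 490.0 Hz — it was already below the reference.

486.4 Hz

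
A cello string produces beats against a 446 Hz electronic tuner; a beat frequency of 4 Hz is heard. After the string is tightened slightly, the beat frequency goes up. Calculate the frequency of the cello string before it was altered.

|f − 446| = 4, so the cello string was at either 442 Hz or 450 Hz.
Increasing tension raises a string's frequency; the adjustment raises the cello string's frequency.
The beat rate rose, so the adjustment moved the cello string further from 446 Hz — it was already above the reference.

450 Hz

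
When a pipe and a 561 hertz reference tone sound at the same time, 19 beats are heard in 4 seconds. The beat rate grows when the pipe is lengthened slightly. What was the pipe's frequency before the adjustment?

556.25 Hz

Beat frequency = 19/4 = 4.75 Hz.
|f − 561| = 4.75, so the pipe was at either 556.25 Hz or 565.75 Hz.
A longer pipe has a lower fundamental; the adjustment lowers the pipe's frequency.
The beat rate rose, so the adjustment moved the pipe further from 561 Hz — it was already below the reference.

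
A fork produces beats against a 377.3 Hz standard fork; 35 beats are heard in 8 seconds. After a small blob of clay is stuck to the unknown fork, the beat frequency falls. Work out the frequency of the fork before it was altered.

Beat frequency = 35/8 = 4.375 Hz.
|f − 377.3| = 4.375, so the fork was at either 372.925 Hz or 381.675 Hz.
Adding mass to a fork lowers its frequency; the adjustment lowers the fork's frequency.
The beat rate fell, so the adjustment moved the fork toward 377.3 Hz — it must have started above the reference.

381.675 Hz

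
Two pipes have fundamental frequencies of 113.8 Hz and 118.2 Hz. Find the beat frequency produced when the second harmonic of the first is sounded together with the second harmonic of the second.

8.8 Hz

Second harmonic of the first: 2·113.8 = 227.6 Hz.
Second harmonic of the second: 2·118.2 = 236.4 Hz.
f_beat = |227.6 − 236.4| = 8.8 Hz.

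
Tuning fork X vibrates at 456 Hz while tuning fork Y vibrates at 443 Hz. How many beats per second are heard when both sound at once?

The beat frequency equals the magnitude of the frequency difference.
|456 − 443| = 13 Hz.

13 Hz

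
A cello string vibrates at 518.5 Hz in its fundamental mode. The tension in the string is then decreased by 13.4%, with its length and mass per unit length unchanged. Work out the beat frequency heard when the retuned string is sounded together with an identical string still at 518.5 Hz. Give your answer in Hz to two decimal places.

For a string, f ∝ √T, so the new frequency is 518.5·√0.866 = 482.5115 Hz.
f_beat = |482.5115 − 518.5| = 35.99 Hz.

35.99 Hz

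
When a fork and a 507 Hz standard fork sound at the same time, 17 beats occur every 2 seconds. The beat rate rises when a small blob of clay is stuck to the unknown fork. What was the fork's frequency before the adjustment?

Beat frequency = 17/2 = 8.5 Hz.
|f − 507| = 8.5, so the fork was at either 498.5 Hz or 515.5 Hz.
Adding mass to a fork lowers its frequency; the adjustment lowers the fork's frequency.
The beat rate rose, so the adjustment moved the fork further from 507 Hz — it was already below the reference.

498.5 Hz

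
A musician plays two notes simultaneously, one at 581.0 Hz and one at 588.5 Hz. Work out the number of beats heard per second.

f_beat = |f₁ − f₂|.
|581.0 − 588.5| = 7.5 Hz.

7.5 Hz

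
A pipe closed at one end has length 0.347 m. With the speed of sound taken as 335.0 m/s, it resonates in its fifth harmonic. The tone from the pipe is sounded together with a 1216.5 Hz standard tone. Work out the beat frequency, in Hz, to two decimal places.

Closed pipe (odd harmonics): f_n = n·v/(4L) = 5·335.0/(4·0.347) = 1206.7723 Hz.
f_beat = |1206.7723 − 1216.5| = 9.73 Hz.

9.73 Hz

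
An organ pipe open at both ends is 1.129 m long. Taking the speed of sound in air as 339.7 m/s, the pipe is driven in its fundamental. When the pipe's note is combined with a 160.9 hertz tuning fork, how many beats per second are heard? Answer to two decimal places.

Open pipe: f_n = n·v/(2L) = 1·339.7/(2·1.129) = 150.4429 Hz.
f_beat = |150.4429 − 160.9| = 10.46 Hz.

10.46 Hz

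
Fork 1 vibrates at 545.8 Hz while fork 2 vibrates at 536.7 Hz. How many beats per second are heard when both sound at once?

f_beat = |f₁ − f₂|.
|545.8 − 536.7| = 9.1 Hz.

9.1 Hz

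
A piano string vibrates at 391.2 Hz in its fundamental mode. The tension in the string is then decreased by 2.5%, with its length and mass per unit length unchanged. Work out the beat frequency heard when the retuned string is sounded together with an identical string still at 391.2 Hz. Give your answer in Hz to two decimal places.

4.92 Hz

For a string, f ∝ √T, so the new frequency is 391.2·√0.975 = 386.2790 Hz.
f_beat = |386.2790 − 391.2| = 4.92 Hz.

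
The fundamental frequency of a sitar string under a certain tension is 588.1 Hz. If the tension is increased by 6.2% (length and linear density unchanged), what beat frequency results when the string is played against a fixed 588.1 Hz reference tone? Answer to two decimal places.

For a string, f ∝ √T, so the new frequency is 588.1·√1.062 = 606.0570 Hz.
f_beat = |606.0570 − 588.1| = 17.96 Hz.

17.96 Hz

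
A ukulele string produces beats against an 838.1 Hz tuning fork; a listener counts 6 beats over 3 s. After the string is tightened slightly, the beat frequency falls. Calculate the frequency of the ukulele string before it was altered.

836.1 Hz

Beat frequency = 6/3 = 2 Hz.
|f − 838.1| = 2, so the ukulele string was at either 836.1 Hz or 840.1 Hz.
Increasing tension raises a string's frequency; the adjustment raises the ukulele string's frequency.
The beat rate fell, so the adjustment moved the ukulele string toward 838.1 Hz — it must have started below the reference.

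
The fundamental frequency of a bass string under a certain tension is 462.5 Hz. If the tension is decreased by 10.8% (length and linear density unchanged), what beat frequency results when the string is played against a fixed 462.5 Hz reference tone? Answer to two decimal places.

For a string, f ∝ √T, so the new frequency is 462.5·√0.892 = 436.8116 Hz.
f_beat = |436.8116 − 462.5| = 25.69 Hz.

25.69 Hz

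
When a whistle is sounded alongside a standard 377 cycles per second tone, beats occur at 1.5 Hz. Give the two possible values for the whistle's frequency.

|f − 377| = 1.5, so f = 377 ± 1.5.

375.5 Hz or 378.5 Hz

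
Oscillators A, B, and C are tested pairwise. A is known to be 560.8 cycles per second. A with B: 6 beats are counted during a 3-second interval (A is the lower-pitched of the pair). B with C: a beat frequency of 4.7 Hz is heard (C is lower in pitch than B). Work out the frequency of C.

A–B: Beat frequency = 6/3 = 2 Hz.
B is above A, so f_B = 560.8 + 2 = 562.8 Hz.
C is below B, so f_C = 562.8 − 4.7 = 558.1 Hz.

558.1 Hz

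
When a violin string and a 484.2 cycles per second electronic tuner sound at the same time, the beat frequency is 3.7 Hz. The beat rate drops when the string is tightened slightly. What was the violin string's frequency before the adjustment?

480.5 Hz

|f − 484.2| = 3.7, so the violin string was at either 480.5 Hz or 487.9 Hz.
Increasing tension raises a string's frequency; the adjustment raises the violin string's frequency.
The beat rate fell, so the adjustment moved the violin string toward 484.2 Hz — it must have started below the reference.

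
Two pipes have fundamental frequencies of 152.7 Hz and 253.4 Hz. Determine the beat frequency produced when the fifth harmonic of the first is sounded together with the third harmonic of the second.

3.3 Hz

Fifth harmonic of the first: 5·152.7 = 763.5 Hz.
Third harmonic of the second: 3·253.4 = 760.2 Hz.
f_beat = |763.5 − 760.2| = 3.3 Hz.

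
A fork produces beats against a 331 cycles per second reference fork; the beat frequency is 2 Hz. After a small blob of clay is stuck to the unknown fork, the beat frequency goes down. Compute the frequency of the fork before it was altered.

|f − 331| = 2, so the fork was at either 329 Hz or 333 Hz.
Adding mass to a fork lowers its frequency; the adjustment lowers the fork's frequency.
The beat rate fell, so the adjustment moved the fork toward 331 Hz — it must have started above the reference.

333 Hz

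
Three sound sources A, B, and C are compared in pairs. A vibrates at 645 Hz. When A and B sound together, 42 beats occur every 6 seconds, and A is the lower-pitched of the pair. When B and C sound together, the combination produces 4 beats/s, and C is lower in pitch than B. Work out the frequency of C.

A–B: Beat frequency = 42/6 = 7 Hz.
B is above A, so f_B = 645 + 7 = 652 Hz.
C is below B, so f_C = 652 − 4 = 648 Hz.

648 Hz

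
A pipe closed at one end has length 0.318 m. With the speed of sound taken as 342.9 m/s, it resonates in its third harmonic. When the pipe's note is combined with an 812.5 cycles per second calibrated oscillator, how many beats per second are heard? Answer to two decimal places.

3.77 Hz

Closed pipe (odd harmonics): f_n = n·v/(4L) = 3·342.9/(4·0.318) = 808.7264 Hz.
f_beat = |808.7264 − 812.5| = 3.77 Hz.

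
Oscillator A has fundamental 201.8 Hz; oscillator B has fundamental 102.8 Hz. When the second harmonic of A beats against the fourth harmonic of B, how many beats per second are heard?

7.6 Hz

Second harmonic of the first: 2·201.8 = 403.6 Hz.
Fourth harmonic of the second: 4·102.8 = 411.2 Hz.
f_beat = |403.6 − 411.2| = 7.6 Hz.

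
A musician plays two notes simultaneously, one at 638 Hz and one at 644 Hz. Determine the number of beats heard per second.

Beats arise from superposition of two nearby frequencies; the beat rate is |f₁ − f₂|.
|638 − 644| = 6 Hz.

6 Hz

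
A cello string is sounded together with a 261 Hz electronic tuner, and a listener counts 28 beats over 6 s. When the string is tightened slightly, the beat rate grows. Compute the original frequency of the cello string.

Beat frequency = 28/6 = 4.6667 Hz.
|f − 261| = 4.6667, so the cello string was at either 256.3333 Hz or 265.6667 Hz.
Increasing tension raises a string's frequency; the adjustment raises the cello string's frequency.
The beat rate rose, so the adjustment moved the cello string further from 261 Hz — it was already above the reference.

265.6667 Hz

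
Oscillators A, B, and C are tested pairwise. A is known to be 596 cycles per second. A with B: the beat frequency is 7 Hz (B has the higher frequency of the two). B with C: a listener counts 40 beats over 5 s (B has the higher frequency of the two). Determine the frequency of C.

B is above A, so f_B = 596 + 7 = 603 Hz.
B–C: Beat frequency = 40/5 = 8 Hz.
C is below B, so f_C = 603 − 8 = 595 Hz.

595 Hz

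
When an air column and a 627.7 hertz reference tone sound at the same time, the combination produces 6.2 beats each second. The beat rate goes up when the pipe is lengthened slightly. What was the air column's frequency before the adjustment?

|f − 627.7| = 6.2, so the air column was at either 621.5 Hz or 633.9 Hz.
A longer pipe has a lower fundamental; the adjustment lowers the air column's frequency.
The beat rate rose, so the adjustment moved the air column further from 627.7 Hz — it was already below the reference.

621.5 Hz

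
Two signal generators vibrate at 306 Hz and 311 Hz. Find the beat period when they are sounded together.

f_beat = |306 − 311| = 5 Hz.
Beat period T = 1 / f_beat = 1 / 5 s.

0.200 s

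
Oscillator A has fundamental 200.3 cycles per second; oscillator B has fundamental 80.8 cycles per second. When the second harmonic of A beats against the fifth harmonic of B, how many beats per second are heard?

3.4 Hz

Second harmonic of the first: 2·200.3 = 400.6 Hz.
Fifth harmonic of the second: 5·80.8 = 404.0 Hz.
f_beat = |400.6 − 404.0| = 3.4 Hz.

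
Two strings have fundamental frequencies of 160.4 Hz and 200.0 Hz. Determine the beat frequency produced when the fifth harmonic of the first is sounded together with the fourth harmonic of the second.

Fifth harmonic of the first: 5·160.4 = 802.0 Hz.
Fourth harmonic of the second: 4·200.0 = 800.0 Hz.
f_beat = |802.0 − 800.0| = 2.0 Hz.

2.0 Hz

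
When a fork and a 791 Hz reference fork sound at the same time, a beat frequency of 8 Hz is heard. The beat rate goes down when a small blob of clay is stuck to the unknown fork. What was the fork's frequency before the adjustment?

799 Hz

|f − 791| = 8, so the fork was at either 783 Hz or 799 Hz.
Adding mass to a fork lowers its frequency; the adjustment lowers the fork's frequency.
The beat rate fell, so the adjustment moved the fork toward 791 Hz — it must have started above the reference.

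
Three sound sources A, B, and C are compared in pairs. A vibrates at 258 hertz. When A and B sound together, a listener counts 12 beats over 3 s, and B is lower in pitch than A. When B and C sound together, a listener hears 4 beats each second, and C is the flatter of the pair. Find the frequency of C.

A–B: Beat frequency = 12/3 = 4 Hz.
B is below A, so f_B = 258 − 4 = 254 Hz.
C is below B, so f_C = 254 − 4 = 250 Hz.

250 Hz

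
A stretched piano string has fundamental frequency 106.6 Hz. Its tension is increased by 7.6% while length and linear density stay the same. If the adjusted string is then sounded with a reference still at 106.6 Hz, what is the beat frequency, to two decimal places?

For a string, f ∝ √T, so the new frequency is 106.6·√1.076 = 110.5766 Hz.
f_beat = |110.5766 − 106.6| = 3.98 Hz.

3.98 Hz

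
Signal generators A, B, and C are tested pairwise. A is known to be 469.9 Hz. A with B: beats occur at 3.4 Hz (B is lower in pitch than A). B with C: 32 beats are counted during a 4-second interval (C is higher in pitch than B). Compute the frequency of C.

474.5 Hz

B is below A, so f_B = 469.9 − 3.4 = 466.5 Hz.
B–C: Beat frequency = 32/4 = 8 Hz.
C is above B, so f_C = 466.5 + 8 = 474.5 Hz.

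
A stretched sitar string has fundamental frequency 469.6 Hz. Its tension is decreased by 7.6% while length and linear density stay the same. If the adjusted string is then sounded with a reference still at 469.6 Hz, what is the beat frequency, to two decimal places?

For a string, f ∝ √T, so the new frequency is 469.6·√0.924 = 451.4026 Hz.
f_beat = |451.4026 − 469.6| = 18.20 Hz.

18.20 Hz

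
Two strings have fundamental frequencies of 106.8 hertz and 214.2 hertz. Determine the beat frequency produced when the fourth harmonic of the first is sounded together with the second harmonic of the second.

Fourth harmonic of the first: 4·106.8 = 427.2 Hz.
Second harmonic of the second: 2·214.2 = 428.4 Hz.
f_beat = |427.2 − 428.4| = 1.2 Hz.

1.2 Hz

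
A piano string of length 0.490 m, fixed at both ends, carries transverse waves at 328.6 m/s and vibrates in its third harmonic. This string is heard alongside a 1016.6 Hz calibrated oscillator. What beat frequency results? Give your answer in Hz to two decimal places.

For a string fixed at both ends, f_n = n·v/(2L) = 3·328.6/(2·0.490) = 1005.9184 Hz.
f_beat = |1005.9184 − 1016.6| = 10.68 Hz.

10.68 Hz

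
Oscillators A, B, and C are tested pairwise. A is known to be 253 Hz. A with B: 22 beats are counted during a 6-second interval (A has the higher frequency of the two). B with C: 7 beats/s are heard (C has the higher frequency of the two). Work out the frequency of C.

A–B: Beat frequency = 22/6 = 3.6667 Hz.
B is below A, so f_B = 253 − 3.6667 = 249.3333 Hz.
C is above B, so f_C = 249.3333 + 7 = 256.3333 Hz.

256.3333 Hz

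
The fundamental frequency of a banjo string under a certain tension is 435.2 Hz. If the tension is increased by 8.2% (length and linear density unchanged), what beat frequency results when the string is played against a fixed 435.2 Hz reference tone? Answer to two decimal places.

For a string, f ∝ √T, so the new frequency is 435.2·√1.082 = 452.6917 Hz.
f_beat = |452.6917 − 435.2| = 17.49 Hz.

17.49 Hz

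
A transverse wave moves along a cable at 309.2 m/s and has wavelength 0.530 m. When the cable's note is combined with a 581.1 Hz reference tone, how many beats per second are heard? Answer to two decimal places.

Source frequency f = v/λ = 309.2/0.530 = 583.3962 Hz.
f_beat = |583.3962 − 581.1| = 2.30 Hz.

2.30 Hz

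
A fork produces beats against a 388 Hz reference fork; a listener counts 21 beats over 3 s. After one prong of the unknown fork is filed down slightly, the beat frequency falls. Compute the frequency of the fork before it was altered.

381 Hz

Beat frequency = 21/3 = 7 Hz.
|f − 388| = 7, so the fork was at either 381 Hz or 395 Hz.
Filing a prong removes mass and raises the fork's frequency; the adjustment raises the fork's frequency.
The beat rate fell, so the adjustment moved the fork toward 388 Hz — it must have started below the reference.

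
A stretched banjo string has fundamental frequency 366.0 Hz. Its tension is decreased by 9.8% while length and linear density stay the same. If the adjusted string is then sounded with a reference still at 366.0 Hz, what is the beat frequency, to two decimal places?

18.40 Hz

For a string, f ∝ √T, so the new frequency is 366.0·√0.902 = 347.6037 Hz.
f_beat = |347.6037 − 366.0| = 18.40 Hz.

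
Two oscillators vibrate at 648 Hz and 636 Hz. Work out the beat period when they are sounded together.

f_beat = |648 − 636| = 12 Hz.
Beat period T = 1 / f_beat = 1 / 12 s.

0.083 s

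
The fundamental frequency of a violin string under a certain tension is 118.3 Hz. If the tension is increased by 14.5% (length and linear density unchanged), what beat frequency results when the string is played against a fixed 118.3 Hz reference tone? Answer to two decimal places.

For a string, f ∝ √T, so the new frequency is 118.3·√1.145 = 126.5865 Hz.
f_beat = |126.5865 − 118.3| = 8.29 Hz.

8.29 Hz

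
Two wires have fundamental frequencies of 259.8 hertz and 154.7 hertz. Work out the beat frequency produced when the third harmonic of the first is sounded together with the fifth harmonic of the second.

Third harmonic of the first: 3·259.8 = 779.4 Hz.
Fifth harmonic of the second: 5·154.7 = 773.5 Hz.
f_beat = |779.4 − 773.5| = 5.9 Hz.

5.9 Hz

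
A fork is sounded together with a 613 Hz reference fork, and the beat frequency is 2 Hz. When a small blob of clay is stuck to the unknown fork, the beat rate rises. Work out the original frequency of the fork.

611 Hz

|f − 613| = 2, so the fork was at either 611 Hz or 615 Hz.
Adding mass to a fork lowers its frequency; the adjustment lowers the fork's frequency.
The beat rate rose, so the adjustment moved the fork further from 613 Hz — it was already below the reference.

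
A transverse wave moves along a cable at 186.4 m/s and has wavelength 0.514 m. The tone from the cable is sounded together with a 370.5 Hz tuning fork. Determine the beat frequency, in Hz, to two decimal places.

Source frequency f = v/λ = 186.4/0.514 = 362.6459 Hz.
f_beat = |362.6459 − 370.5| = 7.85 Hz.

7.85 Hz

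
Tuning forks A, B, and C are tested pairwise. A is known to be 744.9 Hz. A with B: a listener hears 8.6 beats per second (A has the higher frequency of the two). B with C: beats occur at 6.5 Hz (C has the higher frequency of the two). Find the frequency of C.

B is below A, so f_B = 744.9 − 8.6 = 736.3 Hz.
C is above B, so f_C = 736.3 + 6.5 = 742.8 Hz.

742.8 Hz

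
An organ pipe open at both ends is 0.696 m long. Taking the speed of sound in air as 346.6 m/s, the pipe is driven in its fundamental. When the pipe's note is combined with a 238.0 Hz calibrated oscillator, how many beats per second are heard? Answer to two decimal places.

Open pipe: f_n = n·v/(2L) = 1·346.6/(2·0.696) = 248.9943 Hz.
f_beat = |248.9943 − 238.0| = 10.99 Hz.

10.99 Hz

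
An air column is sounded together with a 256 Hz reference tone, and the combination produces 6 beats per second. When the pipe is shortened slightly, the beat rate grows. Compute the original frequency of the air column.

262 Hz

|f − 256| = 6, so the air column was at either 250 Hz or 262 Hz.
A shorter pipe has a higher fundamental; the adjustment raises the air column's frequency.
The beat rate rose, so the adjustment moved the air column further from 256 Hz — it was already above the reference.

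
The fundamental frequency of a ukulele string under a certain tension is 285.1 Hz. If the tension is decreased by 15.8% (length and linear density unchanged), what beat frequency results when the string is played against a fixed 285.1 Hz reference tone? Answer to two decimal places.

For a string, f ∝ √T, so the new frequency is 285.1·√0.842 = 261.6094 Hz.
f_beat = |261.6094 − 285.1| = 23.49 Hz.

23.49 Hz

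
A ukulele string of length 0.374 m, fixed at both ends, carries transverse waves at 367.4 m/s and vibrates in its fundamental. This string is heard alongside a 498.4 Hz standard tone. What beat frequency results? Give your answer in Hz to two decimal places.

7.22 Hz

For a string fixed at both ends, f_n = n·v/(2L) = 1·367.4/(2·0.374) = 491.1765 Hz.
f_beat = |491.1765 − 498.4| = 7.22 Hz.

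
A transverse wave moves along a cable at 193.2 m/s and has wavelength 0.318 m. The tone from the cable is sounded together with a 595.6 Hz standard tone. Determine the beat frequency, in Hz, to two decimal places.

Source frequency f = v/λ = 193.2/0.318 = 607.5472 Hz.
f_beat = |607.5472 − 595.6| = 11.95 Hz.

11.95 Hz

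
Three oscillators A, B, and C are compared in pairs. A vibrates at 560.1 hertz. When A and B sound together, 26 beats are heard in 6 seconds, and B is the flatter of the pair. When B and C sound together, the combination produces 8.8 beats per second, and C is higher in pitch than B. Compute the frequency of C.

564.5667 Hz

A–B: Beat frequency = 26/6 = 4.3333 Hz.
B is below A, so f_B = 560.1 − 4.3333 = 555.7667 Hz.
C is above B, so f_C = 555.7667 + 8.8 = 564.5667 Hz.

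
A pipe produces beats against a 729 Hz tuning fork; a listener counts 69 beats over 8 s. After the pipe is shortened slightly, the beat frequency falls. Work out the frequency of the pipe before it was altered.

Beat frequency = 69/8 = 8.625 Hz.
|f − 729| = 8.625, so the pipe was at either 720.375 Hz or 737.625 Hz.
A shorter pipe has a higher fundamental; the adjustment raises the pipe's frequency.
The beat rate fell, so the adjustment moved the pipe toward 729 Hz — it must have started below the reference.

720.375 Hz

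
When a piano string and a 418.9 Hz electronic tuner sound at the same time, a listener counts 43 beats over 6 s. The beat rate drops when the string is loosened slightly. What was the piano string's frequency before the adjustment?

426.0667 Hz

Beat frequency = 43/6 = 7.1667 Hz.
|f − 418.9| = 7.1667, so the piano string was at either 411.7333 Hz or 426.0667 Hz.
Reducing tension lowers a string's frequency; the adjustment lowers the piano string's frequency.
The beat rate fell, so the adjustment moved the piano string toward 418.9 Hz — it must have started above the reference.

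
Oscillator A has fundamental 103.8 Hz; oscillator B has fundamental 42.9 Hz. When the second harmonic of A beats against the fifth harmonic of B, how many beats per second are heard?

6.9 Hz

Second harmonic of the first: 2·103.8 = 207.6 Hz.
Fifth harmonic of the second: 5·42.9 = 214.5 Hz.
f_beat = |207.6 − 214.5| = 6.9 Hz.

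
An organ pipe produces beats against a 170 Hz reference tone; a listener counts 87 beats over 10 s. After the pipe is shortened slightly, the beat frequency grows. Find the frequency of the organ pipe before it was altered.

Beat frequency = 87/10 = 8.7 Hz.
|f − 170| = 8.7, so the organ pipe was at either 161.3 Hz or 178.7 Hz.
A shorter pipe has a higher fundamental; the adjustment raises the organ pipe's frequency.
The beat rate rose, so the adjustment moved the organ pipe further from 170 Hz — it was already above the reference.

178.7 Hz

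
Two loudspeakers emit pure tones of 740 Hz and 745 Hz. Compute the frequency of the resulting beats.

f_beat = |f₁ − f₂|.
|740 − 745| = 5 Hz.

5 Hz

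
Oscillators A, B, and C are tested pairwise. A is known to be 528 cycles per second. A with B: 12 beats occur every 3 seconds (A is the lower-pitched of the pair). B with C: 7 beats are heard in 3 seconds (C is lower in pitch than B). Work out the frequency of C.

A–B: Beat frequency = 12/3 = 4 Hz.
B is above A, so f_B = 528 + 4 = 532 Hz.
B–C: Beat frequency = 7/3 = 2.3333 Hz.
C is below B, so f_C = 532 − 2.3333 = 529.6667 Hz.

529.6667 Hz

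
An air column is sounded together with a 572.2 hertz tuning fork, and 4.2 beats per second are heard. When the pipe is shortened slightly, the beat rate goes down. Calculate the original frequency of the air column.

568 Hz

|f − 572.2| = 4.2, so the air column was at either 568 Hz or 576.4 Hz.
A shorter pipe has a higher fundamental; the adjustment raises the air column's frequency.
The beat rate fell, so the adjustment moved the air column toward 572.2 Hz — it must have started below the reference.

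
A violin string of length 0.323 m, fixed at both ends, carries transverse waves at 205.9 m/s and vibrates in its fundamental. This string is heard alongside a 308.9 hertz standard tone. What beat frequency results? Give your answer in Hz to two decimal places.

9.83 Hz

For a string fixed at both ends, f_n = n·v/(2L) = 1·205.9/(2·0.323) = 318.7307 Hz.
f_beat = |318.7307 − 308.9| = 9.83 Hz.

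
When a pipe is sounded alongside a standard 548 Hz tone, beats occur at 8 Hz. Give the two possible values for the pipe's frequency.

|f − 548| = 8, so f = 548 ± 8.

540 Hz or 556 Hz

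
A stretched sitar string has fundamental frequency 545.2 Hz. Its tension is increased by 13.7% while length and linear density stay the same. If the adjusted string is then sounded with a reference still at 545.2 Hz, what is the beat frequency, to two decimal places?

36.15 Hz

For a string, f ∝ √T, so the new frequency is 545.2·√1.137 = 581.3479 Hz.
f_beat = |581.3479 − 545.2| = 36.15 Hz.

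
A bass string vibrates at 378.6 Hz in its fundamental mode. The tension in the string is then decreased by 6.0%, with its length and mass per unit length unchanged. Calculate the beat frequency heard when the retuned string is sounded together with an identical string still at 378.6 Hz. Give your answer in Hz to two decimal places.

11.53 Hz

For a string, f ∝ √T, so the new frequency is 378.6·√0.940 = 367.0663 Hz.
f_beat = |367.0663 − 378.6| = 11.53 Hz.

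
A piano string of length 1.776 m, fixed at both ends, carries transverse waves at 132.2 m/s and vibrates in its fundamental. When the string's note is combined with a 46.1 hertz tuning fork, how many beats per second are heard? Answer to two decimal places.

8.88 Hz

For a string fixed at both ends, f_n = n·v/(2L) = 1·132.2/(2·1.776) = 37.2185 Hz.
f_beat = |37.2185 − 46.1| = 8.88 Hz.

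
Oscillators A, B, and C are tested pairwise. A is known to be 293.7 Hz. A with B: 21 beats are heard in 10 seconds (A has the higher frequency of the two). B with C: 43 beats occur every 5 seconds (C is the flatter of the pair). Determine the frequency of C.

A–B: Beat frequency = 21/10 = 2.1 Hz.
B is below A, so f_B = 293.7 − 2.1 = 291.6 Hz.
B–C: Beat frequency = 43/5 = 8.6 Hz.
C is below B, so f_C = 291.6 − 8.6 = 283 Hz.

283 Hz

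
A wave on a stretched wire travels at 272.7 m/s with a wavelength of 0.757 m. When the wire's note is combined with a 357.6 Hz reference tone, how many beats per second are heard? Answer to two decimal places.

Source frequency f = v/λ = 272.7/0.757 = 360.2378 Hz.
f_beat = |360.2378 − 357.6| = 2.64 Hz.

2.64 Hz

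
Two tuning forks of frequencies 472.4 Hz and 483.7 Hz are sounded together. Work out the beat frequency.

Beats arise from superposition of two nearby frequencies; the beat rate is |f₁ − f₂|.
|472.4 − 483.7| = 11.3 Hz.

11.3 Hz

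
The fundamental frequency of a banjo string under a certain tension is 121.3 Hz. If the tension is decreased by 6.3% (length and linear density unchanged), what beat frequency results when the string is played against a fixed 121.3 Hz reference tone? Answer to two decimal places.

3.88 Hz

For a string, f ∝ √T, so the new frequency is 121.3·√0.937 = 117.4169 Hz.
f_beat = |117.4169 − 121.3| = 3.88 Hz.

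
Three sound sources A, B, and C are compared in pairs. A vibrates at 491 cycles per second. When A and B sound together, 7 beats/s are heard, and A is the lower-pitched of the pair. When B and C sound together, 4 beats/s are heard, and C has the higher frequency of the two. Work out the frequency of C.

502 Hz

B is above A, so f_B = 491 + 7 = 498 Hz.
C is above B, so f_C = 498 + 4 = 502 Hz.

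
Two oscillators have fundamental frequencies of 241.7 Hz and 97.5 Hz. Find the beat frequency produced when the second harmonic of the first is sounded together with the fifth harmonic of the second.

4.1 Hz

Second harmonic of the first: 2·241.7 = 483.4 Hz.
Fifth harmonic of the second: 5·97.5 = 487.5 Hz.
f_beat = |483.4 − 487.5| = 4.1 Hz.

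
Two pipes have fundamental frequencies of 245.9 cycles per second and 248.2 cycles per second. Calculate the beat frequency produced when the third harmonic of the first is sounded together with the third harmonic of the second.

6.9 Hz

Third harmonic of the first: 3·245.9 = 737.7 Hz.
Third harmonic of the second: 3·248.2 = 744.6 Hz.
f_beat = |737.7 − 744.6| = 6.9 Hz.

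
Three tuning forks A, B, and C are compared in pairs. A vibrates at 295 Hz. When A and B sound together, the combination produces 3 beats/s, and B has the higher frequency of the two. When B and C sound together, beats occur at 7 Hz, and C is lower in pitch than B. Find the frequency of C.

291 Hz

B is above A, so f_B = 295 + 3 = 298 Hz.
C is below B, so f_C = 298 − 7 = 291 Hz.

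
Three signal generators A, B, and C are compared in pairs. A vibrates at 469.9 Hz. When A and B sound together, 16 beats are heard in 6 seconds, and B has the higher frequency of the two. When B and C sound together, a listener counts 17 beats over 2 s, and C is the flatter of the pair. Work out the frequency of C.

464.0667 Hz

A–B: Beat frequency = 16/6 = 2.6667 Hz.
B is above A, so f_B = 469.9 + 2.6667 = 472.5667 Hz.
B–C: Beat frequency = 17/2 = 8.5 Hz.
C is below B, so f_C = 472.5667 − 8.5 = 464.0667 Hz.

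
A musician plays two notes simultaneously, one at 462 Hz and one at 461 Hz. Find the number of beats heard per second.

1 Hz

f_beat = |f₁ − f₂|.
|462 − 461| = 1 Hz.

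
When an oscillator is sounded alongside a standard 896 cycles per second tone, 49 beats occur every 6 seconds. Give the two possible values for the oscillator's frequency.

Beat frequency = 49/6 = 8.1667 Hz.
|f − 896| = 8.1667, so f = 896 ± 8.1667.

887.8333 Hz or 904.1667 Hz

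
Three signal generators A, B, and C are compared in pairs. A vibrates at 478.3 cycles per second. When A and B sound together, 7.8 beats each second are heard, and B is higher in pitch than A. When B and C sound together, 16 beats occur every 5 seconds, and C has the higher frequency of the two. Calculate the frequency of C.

B is above A, so f_B = 478.3 + 7.8 = 486.1 Hz.
B–C: Beat frequency = 16/5 = 3.2 Hz.
C is above B, so f_C = 486.1 + 3.2 = 489.3 Hz.

489.3 Hz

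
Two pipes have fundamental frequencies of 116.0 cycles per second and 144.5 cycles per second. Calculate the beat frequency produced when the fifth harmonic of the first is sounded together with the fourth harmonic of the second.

Fifth harmonic of the first: 5·116.0 = 580.0 Hz.
Fourth harmonic of the second: 4·144.5 = 578.0 Hz.
f_beat = |580.0 − 578.0| = 2.0 Hz.

2.0 Hz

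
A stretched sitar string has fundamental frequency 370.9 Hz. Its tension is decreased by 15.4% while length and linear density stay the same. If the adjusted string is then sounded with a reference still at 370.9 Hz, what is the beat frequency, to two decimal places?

29.75 Hz

For a string, f ∝ √T, so the new frequency is 370.9·√0.846 = 341.1474 Hz.
f_beat = |341.1474 − 370.9| = 29.75 Hz.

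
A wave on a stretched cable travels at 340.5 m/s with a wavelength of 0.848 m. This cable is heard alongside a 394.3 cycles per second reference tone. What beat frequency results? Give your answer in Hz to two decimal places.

7.23 Hz

Source frequency f = v/λ = 340.5/0.848 = 401.5330 Hz.
f_beat = |401.5330 − 394.3| = 7.23 Hz.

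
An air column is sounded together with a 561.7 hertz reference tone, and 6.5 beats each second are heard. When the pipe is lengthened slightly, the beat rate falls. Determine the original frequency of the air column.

568.2 Hz

|f − 561.7| = 6.5, so the air column was at either 555.2 Hz or 568.2 Hz.
A longer pipe has a lower fundamental; the adjustment lowers the air column's frequency.
The beat rate fell, so the adjustment moved the air column toward 561.7 Hz — it must have started above the reference.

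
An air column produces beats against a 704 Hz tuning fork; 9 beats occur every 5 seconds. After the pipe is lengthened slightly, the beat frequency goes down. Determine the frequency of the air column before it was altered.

705.8 Hz

Beat frequency = 9/5 = 1.8 Hz.
|f − 704| = 1.8, so the air column was at either 702.2 Hz or 705.8 Hz.
A longer pipe has a lower fundamental; the adjustment lowers the air column's frequency.
The beat rate fell, so the adjustment moved the air column toward 704 Hz — it must have started above the reference.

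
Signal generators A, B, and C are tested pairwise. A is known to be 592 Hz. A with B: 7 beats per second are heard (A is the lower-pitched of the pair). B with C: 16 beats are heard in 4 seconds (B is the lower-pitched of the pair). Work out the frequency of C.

B is above A, so f_B = 592 + 7 = 599 Hz.
B–C: Beat frequency = 16/4 = 4 Hz.
C is above B, so f_C = 599 + 4 = 603 Hz.

603 Hz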